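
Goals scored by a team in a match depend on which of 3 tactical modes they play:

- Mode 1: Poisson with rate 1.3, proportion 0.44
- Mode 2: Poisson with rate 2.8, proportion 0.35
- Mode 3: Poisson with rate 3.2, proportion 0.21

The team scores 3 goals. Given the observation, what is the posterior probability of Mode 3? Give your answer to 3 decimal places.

0.277

P(component k | x) = π_k·f_k(x) / marginal(x), where marginal(x) = Σ_j π_j·f_j(x).
Poisson probabilities:
  p_1 = e^(−1.3)·1.3^3/3! = 0.0997921
  p_2 = e^(−2.8)·2.8^3/3! = 0.222484
  p_3 = e^(−3.2)·3.2^3/3! = 0.222616
Weight by the priors:
  π_1·p_1 = 0.44 × 0.0997921 = 0.0439085
  π_2·p_2 = 0.35 × 0.222484 = 0.0778693
  π_3·p_3 = 0.21 × 0.222616 = 0.0467494
Evidence: 0.0439085 + 0.0778693 + 0.0467494 = 0.168527
Responsibility of Mode 3: 0.0467494 / 0.168527 ≈ 0.277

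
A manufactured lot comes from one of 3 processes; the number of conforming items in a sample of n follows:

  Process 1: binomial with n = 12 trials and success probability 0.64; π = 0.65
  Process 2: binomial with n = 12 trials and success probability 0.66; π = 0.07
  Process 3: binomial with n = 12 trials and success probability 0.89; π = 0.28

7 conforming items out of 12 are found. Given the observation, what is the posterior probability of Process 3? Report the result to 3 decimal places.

0.010

Apply Bayes' rule: the posterior for each component is proportional to its prior times its likelihood at x.
Evaluate each component's likelihood at the observed value:
  L_1 = C(12,7)·0.64^7·0.36^5 = 792·0.0439805·0.00604662 = 0.210619
  L_2 = C(12,7)·0.66^7·0.34^5 = 792·0.0545516·0.00454354 = 0.196303
  L_3 = C(12,7)·0.89^7·0.11^5 = 792·0.442313·1.61051e-05 = 0.00564181
Multiply by the mixture weights:
  w_1·L_1 = 0.65 × 0.210619 = 0.136902
  w_2·L_2 = 0.07 × 0.196303 = 0.0137412
  w_3·L_3 = 0.28 × 0.00564181 = 0.00157971
Evidence: 0.136902 + 0.0137412 + 0.00157971 = 0.152223
P(Process 3 | data) ≈ 0.010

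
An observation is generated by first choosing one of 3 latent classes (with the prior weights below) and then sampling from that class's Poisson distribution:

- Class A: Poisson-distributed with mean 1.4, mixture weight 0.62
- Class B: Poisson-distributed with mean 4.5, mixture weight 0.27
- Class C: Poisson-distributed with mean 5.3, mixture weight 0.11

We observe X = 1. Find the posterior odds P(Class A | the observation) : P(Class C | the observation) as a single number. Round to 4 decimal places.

Only the two components matter; the odds are (π_i f_i(x)) / (π_j f_j(x)).
Evaluate each component's likelihood at the observed value:
  L_A = 0.345236
  L_B = 0.0499905
  L_C = 0.0264554
0.214046 / 0.0029101 ≈ 73.5529

73.5529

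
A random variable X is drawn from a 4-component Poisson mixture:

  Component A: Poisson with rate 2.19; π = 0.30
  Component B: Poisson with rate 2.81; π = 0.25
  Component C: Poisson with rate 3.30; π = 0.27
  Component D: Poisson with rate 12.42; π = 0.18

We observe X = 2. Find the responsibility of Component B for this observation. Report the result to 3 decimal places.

0.306

Apply Bayes' rule: the posterior for each component is proportional to its prior times its likelihood at x.
Poisson probabilities:
  L_A = e^(−2.19)·2.19^2/2! = 0.268382
  L_B = e^(−2.81)·2.81^2/2! = 0.237692
  L_C = e^(−3.30)·3.30^2/2! = 0.200829
  L_D = e^(−12.42)·12.42^2/2! = 0.000311369
Weight by the priors:
  π_A·L_A = 0.30 × 0.268382 = 0.0805146
  π_B·L_B = 0.25 × 0.237692 = 0.0594231
  π_C·L_C = 0.27 × 0.200829 = 0.0542238
  π_D·L_D = 0.18 × 0.000311369 = 5.60465e-05
Marginal: 0.0805146 + 0.0594231 + 0.0542238 + 5.60465e-05 = 0.194218
P(Component B | 2) ≈ 0.306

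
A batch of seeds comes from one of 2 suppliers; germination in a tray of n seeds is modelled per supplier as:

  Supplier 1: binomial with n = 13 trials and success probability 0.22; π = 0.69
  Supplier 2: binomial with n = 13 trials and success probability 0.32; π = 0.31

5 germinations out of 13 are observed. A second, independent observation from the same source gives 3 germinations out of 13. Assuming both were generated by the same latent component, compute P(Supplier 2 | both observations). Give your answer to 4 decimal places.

Apply Bayes' rule: the posterior for each component is proportional to its prior times its likelihood at x.
Since both observations come from the same component, the likelihood for component k is f_k(x₁)·f_k(x₂).
  L_1 = [C(13,5)·0.22^5·0.78^8 = 1287·0.000515363·0.137011 = 0.0908759] × [0.253852] = 0.023069
  L_2 = [C(13,5)·0.32^5·0.68^8 = 1287·0.00335544·0.0457163 = 0.197424] × [0.198109] = 0.0391115
Weight by the priors:
  π_1·L_1 = 0.69 × 0.023069 = 0.0159176
  π_2·L_2 = 0.31 × 0.0391115 = 0.0121246
Normaliser: 0.0159176 + 0.0121246 = 0.0280422
Responsibility of Supplier 2: 0.0121246 / 0.0280422 ≈ 0.4324

0.4324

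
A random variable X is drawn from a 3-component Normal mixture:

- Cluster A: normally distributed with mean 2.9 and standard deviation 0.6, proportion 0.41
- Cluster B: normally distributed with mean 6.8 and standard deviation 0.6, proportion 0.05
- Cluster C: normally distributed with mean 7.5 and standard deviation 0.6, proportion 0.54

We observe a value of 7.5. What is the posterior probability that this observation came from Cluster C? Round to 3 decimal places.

The responsibility of component k is P(Z=k) f_k(x) divided by Σ_j P(Z=j) f_j(x).
Evaluate each component's likelihood at the observed value:
  p_A = (1/(0.6·√(2π)))·exp(−(7.5−2.9)²/(2·0.6²)) = 0.664904·exp(-29.38889) = 1.14637e-13
  p_B = (1/(0.6·√(2π)))·exp(−(7.5−6.8)²/(2·0.6²)) = 0.664904·exp(-0.68056) = 0.336664
  p_C = (1/(0.6·√(2π)))·exp(−(7.5−7.5)²/(2·0.6²)) = 0.664904·exp(-0.00000) = 0.664904
Unnormalised posteriors:
  P(Z=A)·p_A = 0.41 × 1.14637e-13 = 4.70014e-14
  P(Z=B)·p_B = 0.05 × 0.336664 = 0.0168332
  P(Z=C)·p_C = 0.54 × 0.664904 = 0.359048
Sum: 4.70014e-14 + 0.0168332 + 0.359048 = 0.375881
So the posterior for Cluster C is 0.359048 / 0.375881 ≈ 0.955.

0.955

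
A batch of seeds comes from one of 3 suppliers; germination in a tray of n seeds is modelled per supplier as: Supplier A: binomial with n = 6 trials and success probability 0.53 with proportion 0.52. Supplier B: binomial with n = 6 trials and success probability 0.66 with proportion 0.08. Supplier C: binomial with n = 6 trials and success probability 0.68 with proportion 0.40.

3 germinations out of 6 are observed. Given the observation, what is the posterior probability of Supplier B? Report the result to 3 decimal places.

Apply Bayes' rule: the posterior for each component is proportional to its prior times its likelihood at x.
Component likelihoods at x = 3 germinations out of 6:
  p_A = C(6,3)·0.53^3·0.47^3 = 20·0.148877·0.103823 = 0.309137
  p_B = C(6,3)·0.66^3·0.34^3 = 20·0.287496·0.039304 = 0.225995
  p_C = C(6,3)·0.68^3·0.32^3 = 20·0.314432·0.032768 = 0.206066
Multiply by the mixture weights:
  P(Z=A)·p_A = 0.52 × 0.309137 = 0.160751
  P(Z=B)·p_B = 0.08 × 0.225995 = 0.0180796
  P(Z=C)·p_C = 0.40 × 0.206066 = 0.0824265
Sum: 0.160751 + 0.0180796 + 0.0824265 = 0.261257
Responsibility of Supplier B: 0.0180796 / 0.261257 ≈ 0.069

0.069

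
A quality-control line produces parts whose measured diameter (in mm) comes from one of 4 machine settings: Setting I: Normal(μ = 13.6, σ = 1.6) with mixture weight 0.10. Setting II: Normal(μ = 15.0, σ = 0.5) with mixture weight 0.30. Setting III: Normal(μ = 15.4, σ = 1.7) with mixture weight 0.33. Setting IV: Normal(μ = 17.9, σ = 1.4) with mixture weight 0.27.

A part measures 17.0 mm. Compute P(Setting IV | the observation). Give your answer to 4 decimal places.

Apply Bayes' rule: the posterior for each component is proportional to its prior times its likelihood at x.
Evaluate each component's likelihood at the observed value:
  L_I = 0.0260756
  L_II = 0.00026766
  L_III = 0.150699
  L_IV = 0.231762
Multiply by the mixture weights:
  π_I·L_I = 0.10 × 0.0260756 = 0.00260756
  π_II·L_II = 0.30 × 0.00026766 = 8.02981e-05
  π_III·L_III = 0.33 × 0.150699 = 0.0497305
  π_IV·L_IV = 0.27 × 0.231762 = 0.0625758
Normaliser: 0.00260756 + 8.02981e-05 + 0.0497305 + 0.0625758 = 0.114994
P(Setting IV | the observation) ≈ 0.5442

0.5442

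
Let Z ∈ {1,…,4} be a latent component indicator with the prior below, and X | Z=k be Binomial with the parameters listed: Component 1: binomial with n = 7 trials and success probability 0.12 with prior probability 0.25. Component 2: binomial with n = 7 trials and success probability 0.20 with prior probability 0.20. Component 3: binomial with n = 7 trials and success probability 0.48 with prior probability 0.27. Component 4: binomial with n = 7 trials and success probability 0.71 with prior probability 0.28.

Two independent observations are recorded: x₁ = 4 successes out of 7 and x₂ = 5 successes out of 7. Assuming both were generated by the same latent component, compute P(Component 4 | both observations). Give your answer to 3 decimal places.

The responsibility of component k is P(Z=k) f_k(x) divided by Σ_j P(Z=j) f_j(x).
Since both observations come from the same component, the likelihood for component k is f_k(x₁)·f_k(x₂).
  L_1 = [0.00494585] × [0.000404661] = 2.00139e-06
  L_2 = [0.028672] × [0.0043008] = 0.000123313
  L_3 = [0.261242] × [0.144688] = 0.0377986
  L_4 = [0.216918] × [0.318645] = 0.0691198
Weight by the priors:
  P(Z=1)·L_1 = 0.25 × 2.00139e-06 = 5.00348e-07
  P(Z=2)·L_2 = 0.20 × 0.000123313 = 2.46625e-05
  P(Z=3)·L_3 = 0.27 × 0.0377986 = 0.0102056
  P(Z=4)·L_4 = 0.28 × 0.0691198 = 0.0193535
Normaliser: 5.00348e-07 + 2.46625e-05 + 0.0102056 + 0.0193535 = 0.0295843
P(Component 4 | x₁,x₂) ≈ 0.654

0.654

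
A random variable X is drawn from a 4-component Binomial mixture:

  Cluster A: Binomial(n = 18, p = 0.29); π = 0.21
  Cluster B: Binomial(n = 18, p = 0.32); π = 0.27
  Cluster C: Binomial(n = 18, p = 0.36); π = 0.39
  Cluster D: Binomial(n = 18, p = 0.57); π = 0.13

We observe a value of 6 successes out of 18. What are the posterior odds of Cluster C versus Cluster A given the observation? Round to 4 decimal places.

1.9558

Since P(k|x) ∝ π_k f_k(x), the posterior odds are π_i f_i(x) / (π_j f_j(x)).
Evaluate each component's likelihood at the observed value:
  f_A = 0.181201
  f_B = 0.19484
  f_C = 0.19083
  f_D = 0.0254415
0.0744236 / 0.0380521 ≈ 1.9558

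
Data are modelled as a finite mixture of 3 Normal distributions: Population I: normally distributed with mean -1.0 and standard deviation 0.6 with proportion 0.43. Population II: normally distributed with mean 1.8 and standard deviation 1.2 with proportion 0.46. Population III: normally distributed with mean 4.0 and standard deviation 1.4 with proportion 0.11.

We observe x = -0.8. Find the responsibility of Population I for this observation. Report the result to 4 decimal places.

0.9484

Posterior ∝ prior × likelihood, so P(k | x) ∝ P(Z=k) f_k(x); normalise over all components.
Normal densities:
  L_I = (1/(0.6·√(2π)))·exp(−(-0.8−-1.0)²/(2·0.6²)) = 0.664904·exp(-0.05556) = 0.628972
  L_II = (1/(1.2·√(2π)))·exp(−(-0.8−1.8)²/(2·1.2²)) = 0.332452·exp(-2.34722) = 0.0317939
  L_III = (1/(1.4·√(2π)))·exp(−(-0.8−4.0)²/(2·1.4²)) = 0.284959·exp(-5.87755) = 0.000798351
Multiply by the mixture weights:
  P(Z=I)·L_I = 0.43 × 0.628972 = 0.270458
  P(Z=II)·L_II = 0.46 × 0.0317939 = 0.0146252
  P(Z=III)·L_III = 0.11 × 0.000798351 = 8.78186e-05
Normaliser: 0.270458 + 0.0146252 + 8.78186e-05 = 0.285171
So the posterior for Population I is 0.270458 / 0.285171 ≈ 0.9484.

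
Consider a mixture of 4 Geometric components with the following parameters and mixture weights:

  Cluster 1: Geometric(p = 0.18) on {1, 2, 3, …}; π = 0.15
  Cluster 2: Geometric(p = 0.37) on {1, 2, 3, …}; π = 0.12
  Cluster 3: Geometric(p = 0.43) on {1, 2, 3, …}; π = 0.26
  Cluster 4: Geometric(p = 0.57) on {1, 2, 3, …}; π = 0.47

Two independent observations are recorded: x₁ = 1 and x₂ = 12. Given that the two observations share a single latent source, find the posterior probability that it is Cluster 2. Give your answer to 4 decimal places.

By Bayes' theorem, P(k | x) = P(Z=k) f_k(x) / Σ_j P(Z=j) f_j(x).
Since both observations come from the same component, the likelihood for component k is f_k(x₁)·f_k(x₂).
  L_1 = [0.18·(1−0.18)^0 = 0.18·1 = 0.18] × [0.0202873] = 0.00365172
  L_2 = [0.37·(1−0.37)^0 = 0.37·1 = 0.37] × [0.00229587] = 0.000849473
  L_3 = [0.43·(1−0.43)^0 = 0.43·1 = 0.43] × [0.000887344] = 0.000381558
  L_4 = [0.57·(1−0.57)^0 = 0.57·1 = 0.57] × [5.29697e-05] = 3.01928e-05
Prior × likelihood for each component:
  P(Z=1)·L_1 = 0.15 × 0.00365172 = 0.000547758
  P(Z=2)·L_2 = 0.12 × 0.000849473 = 0.000101937
  P(Z=3)·L_3 = 0.26 × 0.000381558 = 9.9205e-05
  P(Z=4)·L_4 = 0.47 × 3.01928e-05 = 1.41906e-05
Normaliser: 0.000547758 + 0.000101937 + 9.9205e-05 + 1.41906e-05 = 0.00076309
P(Cluster 2 | x) ≈ 0.1336

0.1336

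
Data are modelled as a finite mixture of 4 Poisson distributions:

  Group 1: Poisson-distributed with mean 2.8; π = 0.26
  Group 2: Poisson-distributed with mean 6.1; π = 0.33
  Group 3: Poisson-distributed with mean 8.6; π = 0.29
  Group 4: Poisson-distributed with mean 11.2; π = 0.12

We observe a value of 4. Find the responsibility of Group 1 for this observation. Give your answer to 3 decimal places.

The responsibility of component k is π_k f_k(x) divided by Σ_j π_j f_j(x).
Evaluate each component's likelihood at the observed value:
  f_1 = e^(−2.8)·2.8^4/4! = 0.155739
  f_2 = e^(−6.1)·6.1^4/4! = 0.129393
  f_3 = e^(−8.6)·8.6^4/4! = 0.0419614
  f_4 = e^(−11.2)·11.2^4/4! = 0.00896526
Unnormalised posteriors:
  π_1·f_1 = 0.26 × 0.155739 = 0.040492
  π_2·f_2 = 0.33 × 0.129393 = 0.0426998
  π_3·f_3 = 0.29 × 0.0419614 = 0.0121688
  π_4·f_4 = 0.12 × 0.00896526 = 0.00107583
Evidence: 0.040492 + 0.0426998 + 0.0121688 + 0.00107583 = 0.0964365
P(Group 1 | x) ≈ 0.420

0.420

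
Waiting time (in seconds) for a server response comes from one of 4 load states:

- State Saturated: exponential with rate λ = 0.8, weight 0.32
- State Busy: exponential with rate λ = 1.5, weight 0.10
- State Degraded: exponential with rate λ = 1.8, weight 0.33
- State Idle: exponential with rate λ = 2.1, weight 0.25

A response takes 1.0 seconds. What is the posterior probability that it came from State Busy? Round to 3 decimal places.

0.108

P(component k | x) = π_k·f_k(x) / marginal(x), where marginal(x) = Σ_j π_j·f_j(x).
Exponential densities:
  p_Saturated = 0.359463
  p_Busy = 0.334695
  p_Degraded = 0.297538
  p_Idle = 0.257158
Weight by the priors:
  π_Saturated·p_Saturated = 0.32 × 0.359463 = 0.115028
  π_Busy·p_Busy = 0.10 × 0.334695 = 0.0334695
  π_Degraded·p_Degraded = 0.33 × 0.297538 = 0.0981875
  π_Idle·p_Idle = 0.25 × 0.257158 = 0.0642896
Denominator: 0.115028 + 0.0334695 + 0.0981875 + 0.0642896 = 0.310975
So the posterior for State Busy is 0.0334695 / 0.310975 ≈ 0.108.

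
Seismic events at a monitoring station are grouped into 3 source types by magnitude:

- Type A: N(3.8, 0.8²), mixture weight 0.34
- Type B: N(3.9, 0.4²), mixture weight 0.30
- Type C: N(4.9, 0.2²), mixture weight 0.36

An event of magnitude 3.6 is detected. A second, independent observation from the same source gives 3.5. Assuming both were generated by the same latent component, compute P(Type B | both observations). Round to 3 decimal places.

0.641

By Bayes' theorem, P(k | x) = P(Z=k) f_k(x) / Σ_j P(Z=j) f_j(x).
Since both observations come from the same component, the likelihood for component k is f_k(x₁)·f_k(x₂).
  L_A = [(1/(0.8·√(2π)))·exp(−(3.6−3.8)²/(2·0.8²)) = 0.498678·exp(-0.03125) = 0.483335] × [0.464819] = 0.224663
  L_B = [(1/(0.4·√(2π)))·exp(−(3.6−3.9)²/(2·0.4²)) = 0.997356·exp(-0.28125) = 0.752844] × [0.604927] = 0.455415
  L_C = [(1/(0.2·√(2π)))·exp(−(3.6−4.9)²/(2·0.2²)) = 1.994711·exp(-21.12500) = 1.33478e-09] × [4.56736e-11] = 6.09641e-20
Prior × likelihood for each component:
  P(Z=A)·L_A = 0.34 × 0.224663 = 0.0763855
  P(Z=B)·L_B = 0.30 × 0.455415 = 0.136625
  P(Z=C)·L_C = 0.36 × 6.09641e-20 = 2.19471e-20
Normaliser: 0.0763855 + 0.136625 + 2.19471e-20 = 0.21301
So the posterior for Type B is 0.136625 / 0.21301 ≈ 0.641.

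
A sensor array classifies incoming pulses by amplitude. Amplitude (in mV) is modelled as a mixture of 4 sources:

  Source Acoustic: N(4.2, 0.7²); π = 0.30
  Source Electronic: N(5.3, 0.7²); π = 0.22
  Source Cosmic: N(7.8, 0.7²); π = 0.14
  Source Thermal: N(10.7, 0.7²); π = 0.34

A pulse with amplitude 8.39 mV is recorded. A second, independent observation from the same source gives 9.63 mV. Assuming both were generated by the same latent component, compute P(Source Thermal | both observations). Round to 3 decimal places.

By Bayes' theorem, P(k | x) = π_k f_k(x) / Σ_j π_j f_j(x).
Since both observations come from the same component, the likelihood for component k is f_k(x₁)·f_k(x₂).
  f_Acoustic = [9.45567e-09] × [4.8905e-14] = 4.6243e-22
  f_Electronic = [3.34579e-05] × [2.79959e-09] = 9.36683e-14
  f_Cosmic = [0.39953] × [0.0186948] = 0.00746913
  f_Thermal = [0.00246081] × [0.177191] = 0.000436033
Unnormalised posteriors:
  π_Acoustic·f_Acoustic = 0.30 × 4.6243e-22 = 1.38729e-22
  π_Electronic·f_Electronic = 0.22 × 9.36683e-14 = 2.0607e-14
  π_Cosmic·f_Cosmic = 0.14 × 0.00746913 = 0.00104568
  π_Thermal·f_Thermal = 0.34 × 0.000436033 = 0.000148251
Denominator: 1.38729e-22 + 2.0607e-14 + 0.00104568 + 0.000148251 = 0.00119393
So the posterior for Source Thermal is 0.000148251 / 0.00119393 ≈ 0.124.

0.124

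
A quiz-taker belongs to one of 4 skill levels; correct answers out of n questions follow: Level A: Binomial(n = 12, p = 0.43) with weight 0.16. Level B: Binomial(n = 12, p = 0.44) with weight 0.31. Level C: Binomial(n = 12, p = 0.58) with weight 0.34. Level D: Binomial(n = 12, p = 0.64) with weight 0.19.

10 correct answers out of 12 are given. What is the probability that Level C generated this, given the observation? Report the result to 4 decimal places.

Apply Bayes' rule: the posterior for each component is proportional to its prior times its likelihood at x.
Component likelihoods at x = 10 correct answers out of 12:
  f_A = 0.00463424
  f_B = 0.0056292
  f_C = 0.0501559
  f_D = 0.0986163
Multiply by the mixture weights:
  π_A·f_A = 0.16 × 0.00463424 = 0.000741478
  π_B·f_B = 0.31 × 0.0056292 = 0.00174505
  π_C·f_C = 0.34 × 0.0501559 = 0.017053
  π_D·f_D = 0.19 × 0.0986163 = 0.0187371
Denominator: 0.000741478 + 0.00174505 + 0.017053 + 0.0187371 = 0.0382766
P(Level C | x) = 0.017053 / 0.0382766 ≈ 0.4455

0.4455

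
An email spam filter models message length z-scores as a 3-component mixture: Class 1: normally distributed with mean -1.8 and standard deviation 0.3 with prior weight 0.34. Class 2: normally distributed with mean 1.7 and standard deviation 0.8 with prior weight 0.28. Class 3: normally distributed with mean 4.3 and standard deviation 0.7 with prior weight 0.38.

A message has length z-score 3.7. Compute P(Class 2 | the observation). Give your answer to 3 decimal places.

Apply Bayes' rule: the posterior for each component is proportional to its prior times its likelihood at x.
Evaluate each component's likelihood at the observed value:
  p_1 = (1/(0.3·√(2π)))·exp(−(3.7−-1.8)²/(2·0.3²)) = 1.329808·exp(-168.05556) = 1.37464e-73
  p_2 = (1/(0.8·√(2π)))·exp(−(3.7−1.7)²/(2·0.8²)) = 0.498678·exp(-3.12500) = 0.0219104
  p_3 = (1/(0.7·√(2π)))·exp(−(3.7−4.3)²/(2·0.7²)) = 0.569918·exp(-0.36735) = 0.394707
Prior × likelihood for each component:
  P(Z=1)·p_1 = 0.34 × 1.37464e-73 = 4.67377e-74
  P(Z=2)·p_2 = 0.28 × 0.0219104 = 0.00613491
  P(Z=3)·p_3 = 0.38 × 0.394707 = 0.149989
Denominator: 4.67377e-74 + 0.00613491 + 0.149989 = 0.156124
Responsibility of Class 2: 0.00613491 / 0.156124 ≈ 0.039

0.039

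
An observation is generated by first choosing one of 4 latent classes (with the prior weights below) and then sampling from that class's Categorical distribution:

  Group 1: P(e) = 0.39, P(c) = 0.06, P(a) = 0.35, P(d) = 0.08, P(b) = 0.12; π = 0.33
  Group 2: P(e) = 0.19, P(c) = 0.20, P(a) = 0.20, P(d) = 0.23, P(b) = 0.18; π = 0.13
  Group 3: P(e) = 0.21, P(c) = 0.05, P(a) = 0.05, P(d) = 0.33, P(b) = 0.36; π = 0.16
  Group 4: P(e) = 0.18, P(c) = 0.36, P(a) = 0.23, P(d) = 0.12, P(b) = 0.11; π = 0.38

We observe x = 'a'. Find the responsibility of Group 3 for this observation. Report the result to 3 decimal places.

Apply Bayes' rule: the posterior for each component is proportional to its prior times its likelihood at x.
Categorical probabilities:
  p_1 = 0.35
  p_2 = 0.2
  p_3 = 0.05
  p_4 = 0.23
Weight by the priors:
  w_1·p_1 = 0.33 × 0.35 = 0.1155
  w_2·p_2 = 0.13 × 0.2 = 0.026
  w_3·p_3 = 0.16 × 0.05 = 0.008
  w_4·p_4 = 0.38 × 0.23 = 0.0874
Denominator: 0.1155 + 0.026 + 0.008 + 0.0874 = 0.2369
So the posterior for Group 3 is 0.008 / 0.2369 ≈ 0.034.

0.034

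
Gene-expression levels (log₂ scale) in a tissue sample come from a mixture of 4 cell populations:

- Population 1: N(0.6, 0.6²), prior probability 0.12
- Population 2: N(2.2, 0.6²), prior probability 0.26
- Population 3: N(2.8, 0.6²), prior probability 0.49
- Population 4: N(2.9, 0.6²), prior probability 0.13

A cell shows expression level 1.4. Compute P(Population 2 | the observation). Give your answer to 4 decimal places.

Posterior ∝ prior × likelihood, so P(k | x) ∝ P(Z=k) f_k(x); normalise over all components.
Evaluate each component's likelihood at the observed value:
  f_1 = 0.27335
  f_2 = 0.27335
  f_3 = 0.0437031
  f_4 = 0.0292138
Prior × likelihood for each component:
  P(Z=1)·f_1 = 0.12 × 0.27335 = 0.032802
  P(Z=2)·f_2 = 0.26 × 0.27335 = 0.071071
  P(Z=3)·f_3 = 0.49 × 0.0437031 = 0.0214145
  P(Z=4)·f_4 = 0.13 × 0.0292138 = 0.0037978
Normaliser: 0.032802 + 0.071071 + 0.0214145 + 0.0037978 = 0.129085
P(Population 2 | x) ≈ 0.5506

0.5506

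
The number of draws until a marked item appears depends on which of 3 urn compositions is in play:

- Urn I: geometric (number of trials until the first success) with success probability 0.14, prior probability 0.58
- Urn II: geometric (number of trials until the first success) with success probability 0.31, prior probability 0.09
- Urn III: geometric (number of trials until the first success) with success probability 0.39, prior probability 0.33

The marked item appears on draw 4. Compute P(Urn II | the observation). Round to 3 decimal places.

P(component k | x) = π_k·f_k(x) / marginal(x), where marginal(x) = Σ_j π_j·f_j(x).
Geometric probabilities:
  f_I = 0.0890478
  f_II = 0.101838
  f_III = 0.0885226
Unnormalised posteriors:
  π_I·f_I = 0.58 × 0.0890478 = 0.0516477
  π_II·f_II = 0.09 × 0.101838 = 0.0091654
  π_III·f_III = 0.33 × 0.0885226 = 0.0292125
Normaliser: 0.0516477 + 0.0091654 + 0.0292125 = 0.0900256
Responsibility of Urn II: 0.0091654 / 0.0900256 ≈ 0.102

0.102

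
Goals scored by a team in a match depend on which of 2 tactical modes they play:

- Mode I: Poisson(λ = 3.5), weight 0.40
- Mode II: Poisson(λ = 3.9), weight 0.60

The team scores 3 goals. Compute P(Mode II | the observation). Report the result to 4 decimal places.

The responsibility of component k is π_k f_k(x) divided by Σ_j π_j f_j(x).
Evaluate each component's likelihood at the observed value:
  f_I = e^(−3.5)·3.5^3/3! = 0.215785
  f_II = e^(−3.9)·3.9^3/3! = 0.200122
Unnormalised posteriors:
  π_I·f_I = 0.40 × 0.215785 = 0.0863142
  π_II·f_II = 0.60 × 0.200122 = 0.120073
Evidence: 0.0863142 + 0.120073 = 0.206387
P(Mode II | data) ≈ 0.5818

0.5818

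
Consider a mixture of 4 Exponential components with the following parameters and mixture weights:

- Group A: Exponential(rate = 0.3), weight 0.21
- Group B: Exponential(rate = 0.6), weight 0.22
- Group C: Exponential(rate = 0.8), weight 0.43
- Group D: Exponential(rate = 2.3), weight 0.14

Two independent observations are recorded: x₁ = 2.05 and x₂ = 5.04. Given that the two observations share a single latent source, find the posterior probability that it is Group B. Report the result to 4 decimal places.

Posterior ∝ prior × likelihood, so P(k | x) ∝ w_k f_k(x); normalise over all components.
Since both observations come from the same component, the likelihood for component k is f_k(x₁)·f_k(x₂).
  L_A = [0.162192] × [0.0661406] = 0.0107275
  L_B = [0.175376] × [0.0291638] = 0.00511462
  L_C = [0.155184] × [0.0141911] = 0.00220222
  L_D = [0.0206077] × [2.12513e-05] = 4.37941e-07
Unnormalised posteriors:
  w_A·L_A = 0.21 × 0.0107275 = 0.00225277
  w_B·L_B = 0.22 × 0.00511462 = 0.00112522
  w_C·L_C = 0.43 × 0.00220222 = 0.000946957
  w_D·L_D = 0.14 × 4.37941e-07 = 6.13117e-08
Denominator: 0.00225277 + 0.00112522 + 0.000946957 + 6.13117e-08 = 0.00432501
So the posterior for Group B is 0.00112522 / 0.00432501 ≈ 0.2602.

0.2602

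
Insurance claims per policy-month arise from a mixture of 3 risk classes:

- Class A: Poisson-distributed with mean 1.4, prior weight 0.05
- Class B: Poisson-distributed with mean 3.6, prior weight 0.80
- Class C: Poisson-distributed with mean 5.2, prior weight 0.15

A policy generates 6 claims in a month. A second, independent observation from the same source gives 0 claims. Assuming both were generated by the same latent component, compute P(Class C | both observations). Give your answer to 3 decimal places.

0.064

By Bayes' theorem, P(k | x) = π_k f_k(x) / Σ_j π_j f_j(x).
Since both observations come from the same component, the likelihood for component k is f_k(x₁)·f_k(x₂).
  p_A = [e^(−1.4)·1.4^6/6! = 0.00257883] × [0.246597] = 0.000635933
  p_B = [e^(−3.6)·3.6^6/6! = 0.0826081] × [0.0273237] = 0.00225716
  p_C = [e^(−5.2)·5.2^6/6! = 0.15148] × [0.00551656] = 0.000835651
Multiply by the mixture weights:
  π_A·p_A = 0.05 × 0.000635933 = 3.17966e-05
  π_B·p_B = 0.80 × 0.00225716 = 0.00180573
  π_C·p_C = 0.15 × 0.000835651 = 0.000125348
Denominator: 3.17966e-05 + 0.00180573 + 0.000125348 = 0.00196287
So the posterior for Class C is 0.000125348 / 0.00196287 ≈ 0.064.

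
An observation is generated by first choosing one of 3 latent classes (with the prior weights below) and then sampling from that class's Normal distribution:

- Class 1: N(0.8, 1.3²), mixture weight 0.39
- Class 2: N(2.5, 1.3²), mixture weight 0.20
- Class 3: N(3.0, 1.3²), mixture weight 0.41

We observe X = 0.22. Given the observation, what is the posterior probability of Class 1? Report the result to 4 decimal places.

Apply Bayes' rule: the posterior for each component is proportional to its prior times its likelihood at x.
Component likelihoods at x = 0.22:
  p_1 = (1/(1.3·√(2π)))·exp(−(0.22−0.8)²/(2·1.3²)) = 0.306879·exp(-0.09953) = 0.277807
  p_2 = (1/(1.3·√(2π)))·exp(−(0.22−2.5)²/(2·1.3²)) = 0.306879·exp(-1.53799) = 0.0659215
  p_3 = (1/(1.3·√(2π)))·exp(−(0.22−3.0)²/(2·1.3²)) = 0.306879·exp(-2.28651) = 0.0311852
Weight by the priors:
  π_1·p_1 = 0.39 × 0.277807 = 0.108345
  π_2·p_2 = 0.20 × 0.0659215 = 0.0131843
  π_3·p_3 = 0.41 × 0.0311852 = 0.0127859
Denominator: 0.108345 + 0.0131843 + 0.0127859 = 0.134315
P(Class 1 | 0.22) ≈ 0.8066

0.8066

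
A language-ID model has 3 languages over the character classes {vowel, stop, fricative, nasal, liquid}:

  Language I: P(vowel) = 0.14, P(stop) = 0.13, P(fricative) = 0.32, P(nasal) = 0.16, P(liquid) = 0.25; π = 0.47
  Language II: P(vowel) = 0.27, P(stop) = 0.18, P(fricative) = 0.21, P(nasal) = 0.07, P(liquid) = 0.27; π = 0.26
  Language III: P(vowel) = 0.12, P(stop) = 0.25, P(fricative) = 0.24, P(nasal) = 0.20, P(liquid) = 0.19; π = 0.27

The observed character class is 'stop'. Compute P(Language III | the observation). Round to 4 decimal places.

0.3848

Posterior ∝ prior × likelihood, so P(k | x) ∝ π_k f_k(x); normalise over all components.
Component likelihoods at x = 'stop':
  p_I = 0.13
  p_II = 0.18
  p_III = 0.25
Weight by the priors:
  π_I·p_I = 0.47 × 0.13 = 0.0611
  π_II·p_II = 0.26 × 0.18 = 0.0468
  π_III·p_III = 0.27 × 0.25 = 0.0675
Denominator: 0.0611 + 0.0468 + 0.0675 = 0.1754
P(Language III | x) = 0.0675 / 0.1754 ≈ 0.3848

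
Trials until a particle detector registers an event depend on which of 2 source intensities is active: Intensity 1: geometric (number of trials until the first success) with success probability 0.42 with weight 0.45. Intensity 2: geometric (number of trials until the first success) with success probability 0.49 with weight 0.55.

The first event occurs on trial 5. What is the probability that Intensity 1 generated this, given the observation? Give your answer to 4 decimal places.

The responsibility of component k is w_k f_k(x) divided by Σ_j w_j f_j(x).
Geometric probabilities:
  f_1 = 0.0475293
  f_2 = 0.0331495
Prior × likelihood for each component:
  w_1·f_1 = 0.45 × 0.0475293 = 0.0213882
  w_2·f_2 = 0.55 × 0.0331495 = 0.0182322
Denominator: 0.0213882 + 0.0182322 = 0.0396204
Responsibility of Intensity 1: 0.0213882 / 0.0396204 ≈ 0.5398

0.5398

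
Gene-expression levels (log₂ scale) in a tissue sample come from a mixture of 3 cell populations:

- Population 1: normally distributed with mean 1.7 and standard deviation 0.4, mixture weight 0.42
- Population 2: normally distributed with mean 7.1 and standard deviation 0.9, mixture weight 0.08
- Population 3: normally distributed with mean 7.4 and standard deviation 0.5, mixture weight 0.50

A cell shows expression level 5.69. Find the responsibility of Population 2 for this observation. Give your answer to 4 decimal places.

0.9003

The responsibility of component k is P(Z=k) f_k(x) divided by Σ_j P(Z=j) f_j(x).
Component likelihoods at x = 5.69:
  L_1 = (1/(0.4·√(2π)))·exp(−(5.69−1.7)²/(2·0.4²)) = 0.997356·exp(-49.75031) = 2.46924e-22
  L_2 = (1/(0.9·√(2π)))·exp(−(5.69−7.1)²/(2·0.9²)) = 0.443269·exp(-1.22722) = 0.129925
  L_3 = (1/(0.5·√(2π)))·exp(−(5.69−7.4)²/(2·0.5²)) = 0.797885·exp(-5.84820) = 0.00230197
Prior × likelihood for each component:
  P(Z=1)·L_1 = 0.42 × 2.46924e-22 = 1.03708e-22
  P(Z=2)·L_2 = 0.08 × 0.129925 = 0.010394
  P(Z=3)·L_3 = 0.50 × 0.00230197 = 0.00115098
Normaliser: 1.03708e-22 + 0.010394 + 0.00115098 = 0.011545
So the posterior for Population 2 is 0.010394 / 0.011545 ≈ 0.9003.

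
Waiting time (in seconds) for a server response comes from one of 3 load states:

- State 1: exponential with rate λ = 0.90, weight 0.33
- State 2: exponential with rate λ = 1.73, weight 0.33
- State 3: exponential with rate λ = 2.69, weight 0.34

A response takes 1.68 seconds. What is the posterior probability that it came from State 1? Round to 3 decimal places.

Posterior ∝ prior × likelihood, so P(k | x) ∝ w_k f_k(x); normalise over all components.
Exponential densities:
  L_1 = 0.198422
  L_2 = 0.0945829
  L_3 = 0.0293149
Weight by the priors:
  w_1·L_1 = 0.33 × 0.198422 = 0.0654792
  w_2·L_2 = 0.33 × 0.0945829 = 0.0312124
  w_3·L_3 = 0.34 × 0.0293149 = 0.00996707
Denominator: 0.0654792 + 0.0312124 + 0.00996707 = 0.106659
Responsibility of State 1: 0.0654792 / 0.106659 ≈ 0.614

0.614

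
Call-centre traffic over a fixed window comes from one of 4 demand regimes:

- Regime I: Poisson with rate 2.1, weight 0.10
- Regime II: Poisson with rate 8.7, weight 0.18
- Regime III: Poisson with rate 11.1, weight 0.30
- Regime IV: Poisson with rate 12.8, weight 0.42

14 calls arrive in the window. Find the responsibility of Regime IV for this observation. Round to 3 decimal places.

Posterior ∝ prior × likelihood, so P(k | x) ∝ π_k f_k(x); normalise over all components.
Poisson probabilities:
  f_I = e^(−2.1)·2.1^14/14! = 4.55663e-08
  f_II = e^(−8.7)·8.7^14/14! = 0.0271956
  f_III = e^(−11.1)·11.1^14/14! = 0.0747213
  f_IV = e^(−12.8)·12.8^14/14! = 0.10036
Unnormalised posteriors:
  π_I·f_I = 0.10 × 4.55663e-08 = 4.55663e-09
  π_II·f_II = 0.18 × 0.0271956 = 0.00489521
  π_III·f_III = 0.30 × 0.0747213 = 0.0224164
  π_IV·f_IV = 0.42 × 0.10036 = 0.0421513
Evidence: 4.55663e-09 + 0.00489521 + 0.0224164 + 0.0421513 = 0.0694629
P(Regime IV | data) = 0.0421513 / 0.0694629 ≈ 0.607

0.607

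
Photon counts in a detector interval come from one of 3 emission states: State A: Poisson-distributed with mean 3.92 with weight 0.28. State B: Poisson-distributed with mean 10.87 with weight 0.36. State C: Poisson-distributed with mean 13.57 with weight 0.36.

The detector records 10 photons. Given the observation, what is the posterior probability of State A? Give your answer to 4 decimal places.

0.0183

Apply Bayes' rule: the posterior for each component is proportional to its prior times its likelihood at x.
Component likelihoods at x = 10 photons:
  p_A = 0.0046845
  p_B = 0.120712
  p_C = 0.0745863
Weight by the priors:
  w_A·p_A = 0.28 × 0.0046845 = 0.00131166
  w_B·p_B = 0.36 × 0.120712 = 0.0434564
  w_C·p_C = 0.36 × 0.0745863 = 0.0268511
Evidence: 0.00131166 + 0.0434564 + 0.0268511 = 0.0716192
P(State A | x) ≈ 0.0183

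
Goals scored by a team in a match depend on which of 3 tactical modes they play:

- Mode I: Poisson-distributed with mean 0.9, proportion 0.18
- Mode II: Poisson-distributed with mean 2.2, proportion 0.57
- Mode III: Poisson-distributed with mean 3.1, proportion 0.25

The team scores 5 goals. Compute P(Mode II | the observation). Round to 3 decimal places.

P(component k | x) = P(Z=k)·f_k(x) / marginal(x), where marginal(x) = Σ_j P(Z=j)·f_j(x).
Component likelihoods at x = 5 goals:
  f_I = 0.00200063
  f_II = 0.0475866
  f_III = 0.107477
Multiply by the mixture weights:
  P(Z=I)·f_I = 0.18 × 0.00200063 = 0.000360113
  P(Z=II)·f_II = 0.57 × 0.0475866 = 0.0271243
  P(Z=III)·f_III = 0.25 × 0.107477 = 0.0268692
Evidence: 0.000360113 + 0.0271243 + 0.0268692 = 0.0543536
P(Mode II | x) = 0.0271243 / 0.0543536 ≈ 0.499

0.499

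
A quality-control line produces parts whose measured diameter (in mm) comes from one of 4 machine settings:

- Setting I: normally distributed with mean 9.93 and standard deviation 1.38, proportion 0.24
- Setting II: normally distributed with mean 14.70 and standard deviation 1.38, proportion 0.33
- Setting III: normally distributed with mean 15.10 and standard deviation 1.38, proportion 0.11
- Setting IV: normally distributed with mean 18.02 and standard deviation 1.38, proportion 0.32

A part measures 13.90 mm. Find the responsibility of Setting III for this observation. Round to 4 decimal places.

P(component k | x) = w_k·f_k(x) / marginal(x), where marginal(x) = Σ_j w_j·f_j(x).
Normal densities:
  p_I = (1/(1.38·√(2π)))·exp(−(13.90−9.93)²/(2·1.38²)) = 0.289089·exp(-4.13802) = 0.00461223
  p_II = (1/(1.38·√(2π)))·exp(−(13.90−14.70)²/(2·1.38²)) = 0.289089·exp(-0.16803) = 0.244374
  p_III = (1/(1.38·√(2π)))·exp(−(13.90−15.10)²/(2·1.38²)) = 0.289089·exp(-0.37807) = 0.198078
  p_IV = (1/(1.38·√(2π)))·exp(−(13.90−18.02)²/(2·1.38²)) = 0.289089·exp(-4.45663) = 0.00335384
Weight by the priors:
  w_I·p_I = 0.24 × 0.00461223 = 0.00110693
  w_II·p_II = 0.33 × 0.244374 = 0.0806435
  w_III·p_III = 0.11 × 0.198078 = 0.0217886
  w_IV·p_IV = 0.32 × 0.00335384 = 0.00107323
Sum: 0.00110693 + 0.0806435 + 0.0217886 + 0.00107323 = 0.104612
P(Setting III | the observation) ≈ 0.2083

0.2083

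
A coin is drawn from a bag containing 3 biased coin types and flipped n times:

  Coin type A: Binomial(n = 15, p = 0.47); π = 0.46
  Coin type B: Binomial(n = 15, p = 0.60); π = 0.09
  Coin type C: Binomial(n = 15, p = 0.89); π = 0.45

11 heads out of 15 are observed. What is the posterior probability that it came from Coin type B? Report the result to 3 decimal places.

0.235

By Bayes' theorem, P(k | x) = P(Z=k) f_k(x) / Σ_j P(Z=j) f_j(x).
Binomial probabilities:
  L_A = C(15,11)·0.47^11·0.53^4 = 1365·0.000247216·0.0789048 = 0.0266264
  L_B = C(15,11)·0.60^11·0.40^4 = 1365·0.00362797·0.0256 = 0.126776
  L_C = C(15,11)·0.89^11·0.11^4 = 1365·0.277517·0.00014641 = 0.0554617
Unnormalised posteriors:
  P(Z=A)·L_A = 0.46 × 0.0266264 = 0.0122481
  P(Z=B)·L_B = 0.09 × 0.126776 = 0.0114098
  P(Z=C)·L_C = 0.45 × 0.0554617 = 0.0249578
Evidence: 0.0122481 + 0.0114098 + 0.0249578 = 0.0486158
So the posterior for Coin type B is 0.0114098 / 0.0486158 ≈ 0.235.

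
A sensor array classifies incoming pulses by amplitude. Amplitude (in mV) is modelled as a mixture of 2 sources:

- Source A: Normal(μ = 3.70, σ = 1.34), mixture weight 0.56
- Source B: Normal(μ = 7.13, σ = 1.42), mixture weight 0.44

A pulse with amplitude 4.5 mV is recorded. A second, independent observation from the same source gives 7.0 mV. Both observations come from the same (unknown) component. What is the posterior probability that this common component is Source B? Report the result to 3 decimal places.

0.757

The responsibility of component k is w_k f_k(x) divided by Σ_j w_j f_j(x).
Since both observations come from the same component, the likelihood for component k is f_k(x₁)·f_k(x₂).
  L_A = [(1/(1.34·√(2π)))·exp(−(4.5−3.70)²/(2·1.34²)) = 0.297718·exp(-0.17821) = 0.24912] × [0.0143498] = 0.00357481
  L_B = [(1/(1.42·√(2π)))·exp(−(4.5−7.13)²/(2·1.42²)) = 0.280945·exp(-1.71516) = 0.0505518] × [0.27977] = 0.0141429
Weight by the priors:
  w_A·L_A = 0.56 × 0.00357481 = 0.0020019
  w_B·L_B = 0.44 × 0.0141429 = 0.00622288
Normaliser: 0.0020019 + 0.00622288 = 0.00822477
P(Source B | x₁, x₂) ≈ 0.757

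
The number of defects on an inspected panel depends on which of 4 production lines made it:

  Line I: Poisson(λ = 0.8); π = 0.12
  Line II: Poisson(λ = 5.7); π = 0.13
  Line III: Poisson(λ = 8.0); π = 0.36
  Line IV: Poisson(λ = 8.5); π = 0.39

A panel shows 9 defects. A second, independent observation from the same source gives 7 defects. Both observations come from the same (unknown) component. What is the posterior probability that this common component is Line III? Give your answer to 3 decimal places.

0.453

P(component k | x) = π_k·f_k(x) / marginal(x), where marginal(x) = Σ_j π_j·f_j(x).
Since both observations come from the same component, the likelihood for component k is f_k(x₁)·f_k(x₂).
  f_I = [e^(−0.8)·0.8^9/9! = 1.66192e-07] × [1.86966e-05] = 3.10724e-12
  f_II = [e^(−5.7)·5.7^9/9! = 0.0585642] × [0.129782] = 0.00760059
  f_III = [e^(−8.0)·8.0^9/9! = 0.124077] × [0.139587] = 0.0173195
  f_IV = [e^(−8.5)·8.5^9/9! = 0.129869] × [0.129419] = 0.0168075
Prior × likelihood for each component:
  π_I·f_I = 0.12 × 3.10724e-12 = 3.72869e-13
  π_II·f_II = 0.13 × 0.00760059 = 0.000988076
  π_III·f_III = 0.36 × 0.0173195 = 0.00623501
  π_IV·f_IV = 0.39 × 0.0168075 = 0.00655492
Denominator: 3.72869e-13 + 0.000988076 + 0.00623501 + 0.00655492 = 0.013778
P(Line III | x₁,x₂) ≈ 0.453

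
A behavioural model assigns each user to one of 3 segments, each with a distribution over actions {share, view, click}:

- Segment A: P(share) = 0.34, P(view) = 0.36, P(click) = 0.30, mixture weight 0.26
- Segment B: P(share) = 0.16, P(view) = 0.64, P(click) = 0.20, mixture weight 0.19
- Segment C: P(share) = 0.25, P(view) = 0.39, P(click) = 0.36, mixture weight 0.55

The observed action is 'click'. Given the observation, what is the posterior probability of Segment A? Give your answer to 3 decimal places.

P(component k | x) = π_k·f_k(x) / marginal(x), where marginal(x) = Σ_j π_j·f_j(x).
Evaluate each component's likelihood at the observed value:
  f_A = 0.3
  f_B = 0.2
  f_C = 0.36
Prior × likelihood for each component:
  π_A·f_A = 0.26 × 0.3 = 0.078
  π_B·f_B = 0.19 × 0.2 = 0.038
  π_C·f_C = 0.55 × 0.36 = 0.198
Sum: 0.078 + 0.038 + 0.198 = 0.314
So the posterior for Segment A is 0.078 / 0.314 ≈ 0.248.

0.248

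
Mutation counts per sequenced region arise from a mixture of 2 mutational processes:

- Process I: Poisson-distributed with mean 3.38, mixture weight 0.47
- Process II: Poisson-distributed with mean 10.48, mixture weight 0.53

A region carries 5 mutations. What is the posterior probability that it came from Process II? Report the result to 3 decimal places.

0.211

Apply Bayes' rule: the posterior for each component is proportional to its prior times its likelihood at x.
Evaluate each component's likelihood at the observed value:
  f_I = 0.125166
  f_II = 0.029595
Unnormalised posteriors:
  w_I·f_I = 0.47 × 0.125166 = 0.0588281
  w_II·f_II = 0.53 × 0.029595 = 0.0156854
Marginal: 0.0588281 + 0.0156854 = 0.0745135
Responsibility of Process II: 0.0156854 / 0.0745135 ≈ 0.211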